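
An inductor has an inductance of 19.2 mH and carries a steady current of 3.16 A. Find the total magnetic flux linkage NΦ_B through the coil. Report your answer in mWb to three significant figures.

NΦ_B ≈ 60.7 mWb

From L = NΦ_B/I, the flux linkage is NΦ_B = LI.
NΦ_B = (1.920×10^-2 H)(3.16 A) = 6.067×10^-2 Wb.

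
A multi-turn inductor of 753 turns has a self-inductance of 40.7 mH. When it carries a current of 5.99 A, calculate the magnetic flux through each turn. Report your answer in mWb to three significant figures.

Φ_B ≈ 0.324 mWb

From L = NΦ_B/I, the flux per turn is Φ_B = LI/N.
Φ_B = (4.070×10^-2 H)(5.99 A)/753 = 3.238×10^-4 Wb.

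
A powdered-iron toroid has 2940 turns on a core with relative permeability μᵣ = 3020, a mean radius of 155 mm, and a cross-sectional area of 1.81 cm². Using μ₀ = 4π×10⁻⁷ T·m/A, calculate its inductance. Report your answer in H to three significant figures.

L ≈ 6.10 H

For a thin toroid, L = μ₀μᵣN²A/(2πR).
L = (4π×10⁻⁷)(3020)(2940)²(1.810×10^-4) / (2π×0.155 m) = 6.096 H.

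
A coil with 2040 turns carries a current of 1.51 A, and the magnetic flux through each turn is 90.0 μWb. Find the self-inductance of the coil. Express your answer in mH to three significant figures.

Self-inductance is defined by L = NΦ_B/I (flux linkage over current).
L = (2040)(9.000×10^-5 Wb)/(1.51 A) = 0.1216 H.

L ≈ 122 mH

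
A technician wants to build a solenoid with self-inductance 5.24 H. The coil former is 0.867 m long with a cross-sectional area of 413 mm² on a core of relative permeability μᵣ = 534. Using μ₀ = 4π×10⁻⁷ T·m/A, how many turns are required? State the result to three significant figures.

N ≈ 4050 turns

A = 413 mm² = 4.130×10^-4 m².
From L = μ₀μᵣN²A/ℓ, N = √(Lℓ / (μ₀μᵣA)).
N = √[(5.24)(0.867) / ((4π×10⁻⁷)(534)×4.130×10^-4)] = √(1.639×10^7) ≈ 4048.8.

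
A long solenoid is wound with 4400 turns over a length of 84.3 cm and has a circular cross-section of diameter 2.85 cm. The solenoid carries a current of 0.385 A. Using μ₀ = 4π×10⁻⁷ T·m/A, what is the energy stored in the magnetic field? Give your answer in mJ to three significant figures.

A = π(d/2)² = π(1.425×10^-2 m)² = 6.379×10^-4 m².
L = μ₀N²A/ℓ = (4π×10⁻⁷)(4400)²(6.379×10^-4)/(0.843) = 1.841×10^-2 H.
U = ½LI² = ½(1.841×10^-2)(0.385)² = 1.364×10^-3 J.

U ≈ 1.36 mJ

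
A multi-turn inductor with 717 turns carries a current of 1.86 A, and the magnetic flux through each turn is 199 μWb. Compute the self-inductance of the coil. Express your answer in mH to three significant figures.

Self-inductance is defined by L = NΦ_B/I (flux linkage over current).
L = (717)(1.990×10^-4 Wb)/(1.86 A) = 7.671×10^-2 H.

L ≈ 76.7 mH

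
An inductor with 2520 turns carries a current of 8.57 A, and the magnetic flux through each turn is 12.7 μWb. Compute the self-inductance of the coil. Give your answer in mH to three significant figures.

L ≈ 3.73 mH

Self-inductance is defined by L = NΦ_B/I (flux linkage over current).
L = (2520)(1.270×10^-5 Wb)/(8.57 A) = 3.734×10^-3 H.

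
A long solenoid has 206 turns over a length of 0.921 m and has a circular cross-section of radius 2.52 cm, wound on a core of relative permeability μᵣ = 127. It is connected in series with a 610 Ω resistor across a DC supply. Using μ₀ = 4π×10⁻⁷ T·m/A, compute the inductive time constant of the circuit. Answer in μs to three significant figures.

τ ≈ 24.0 μs

A = πr² = π(2.520×10^-2 m)² = 1.995×10^-3 m².
L = μ₀μᵣN²A/ℓ = (4π×10⁻⁷)(127)(206)²(1.995×10^-3)/(0.921) = 1.467×10^-2 H.
τ = L/R = (1.467×10^-2)/(610) = 2.40497×10^-5 s.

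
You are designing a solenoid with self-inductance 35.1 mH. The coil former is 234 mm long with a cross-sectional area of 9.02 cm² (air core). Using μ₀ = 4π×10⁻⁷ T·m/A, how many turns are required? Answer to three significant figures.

A = 9.02 cm² = 9.020×10^-4 m².
From L = μ₀N²A/ℓ, N = √(Lℓ / (μ₀A)).
N = √[(3.510×10^-2)(0.234) / ((4π×10⁻⁷)×9.020×10^-4)] = √(7.246×10^6) ≈ 2691.9.

N ≈ 2690 turns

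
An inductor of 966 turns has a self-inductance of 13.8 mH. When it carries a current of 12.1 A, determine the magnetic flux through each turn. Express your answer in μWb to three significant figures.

From L = NΦ_B/I, the flux per turn is Φ_B = LI/N.
Φ_B = (1.380×10^-2 H)(12.1 A)/966 = 1.729×10^-4 Wb.

Φ_B ≈ 173 μWb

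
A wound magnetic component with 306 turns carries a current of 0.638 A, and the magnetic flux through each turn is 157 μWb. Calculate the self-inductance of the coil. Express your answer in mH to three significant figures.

L ≈ 75.3 mH

Self-inductance is defined by L = NΦ_B/I (flux linkage over current).
L = (306)(1.570×10^-4 Wb)/(0.638 A) = 7.530×10^-2 H.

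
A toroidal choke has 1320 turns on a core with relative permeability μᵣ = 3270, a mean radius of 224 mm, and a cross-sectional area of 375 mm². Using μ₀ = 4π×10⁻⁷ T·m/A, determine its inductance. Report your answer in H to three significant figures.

For a thin toroid, L = μ₀μᵣN²A/(2πR).
L = (4π×10⁻⁷)(3270)(1320)²(3.750×10^-4) / (2π×0.224 m) = 1.908 H.

L ≈ 1.91 H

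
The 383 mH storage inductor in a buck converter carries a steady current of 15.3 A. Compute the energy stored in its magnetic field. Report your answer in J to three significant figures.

Stored magnetic energy: U = ½LI².
U = ½(0.383 H)(15.3 A)² = 44.83 J.

U ≈ 44.8 J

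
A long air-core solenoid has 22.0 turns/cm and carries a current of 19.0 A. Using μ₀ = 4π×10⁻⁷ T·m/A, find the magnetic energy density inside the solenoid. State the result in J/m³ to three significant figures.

B = μ₀nI = (4π×10⁻⁷)(2.200×10^3)(19.0) = 5.253×10^-2 T.
u = B²/(2μ₀) = (5.253×10^-2)²/(2×4π×10⁻⁷) = 1.098×10^3 J/m³.

u ≈ 1100 J/m³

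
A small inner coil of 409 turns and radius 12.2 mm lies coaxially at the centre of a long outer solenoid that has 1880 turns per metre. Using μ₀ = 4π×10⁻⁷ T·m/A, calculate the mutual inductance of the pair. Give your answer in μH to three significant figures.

M ≈ 452 μH

The outer solenoid produces a uniform field B₁ = μ₀n₁I₁ across the inner coil,
so the flux linkage is N₂Φ = N₂B₁A₂ = μ₀n₁N₂A₂·I₁, giving M = μ₀n₁N₂A₂.
A₂ = πr² = π(1.220×10^-2 m)² = 4.676×10^-4 m².
M = (4π×10⁻⁷)(1880)(409)(4.676×10^-4) = 4.518×10^-4 H.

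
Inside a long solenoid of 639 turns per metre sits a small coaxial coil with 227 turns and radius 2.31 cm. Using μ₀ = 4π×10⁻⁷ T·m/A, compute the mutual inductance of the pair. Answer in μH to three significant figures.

M ≈ 306 μH

The outer solenoid produces a uniform field B₁ = μ₀n₁I₁ across the inner coil,
so the flux linkage is N₂Φ = N₂B₁A₂ = μ₀n₁N₂A₂·I₁, giving M = μ₀n₁N₂A₂.
A₂ = πr² = π(2.310×10^-2 m)² = 1.676×10^-3 m².
M = (4π×10⁻⁷)(639)(227)(1.676×10^-3) = 3.056×10^-4 H.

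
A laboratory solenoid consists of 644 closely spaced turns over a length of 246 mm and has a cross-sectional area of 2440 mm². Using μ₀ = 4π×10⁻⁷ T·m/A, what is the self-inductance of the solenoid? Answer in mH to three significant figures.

A = 2440 mm² = 2.440×10^-3 m².
For a long solenoid, L = μ₀N²A/ℓ.
L = (4π×10⁻⁷)(644)²(2.440×10^-3)/(0.246 m) = 5.169×10^-3 H.

L ≈ 5.17 mH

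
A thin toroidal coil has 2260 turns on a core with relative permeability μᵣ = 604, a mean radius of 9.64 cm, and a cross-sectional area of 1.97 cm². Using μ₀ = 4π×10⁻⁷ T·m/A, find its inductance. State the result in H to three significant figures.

L ≈ 1.26 H

For a thin toroid, L = μ₀μᵣN²A/(2πR).
L = (4π×10⁻⁷)(604)(2260)²(1.970×10^-4) / (2π×9.640×10^-2 m) = 1.261 H.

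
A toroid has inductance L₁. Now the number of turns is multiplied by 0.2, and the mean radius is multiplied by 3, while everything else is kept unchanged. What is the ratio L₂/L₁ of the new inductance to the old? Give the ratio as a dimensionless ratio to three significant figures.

For a toroid, L ∝ μᵣN²A/R.
L₂/L₁ = (0.2)^2 × (3)^-1 = 0.0133.

L₂/L₁ = 0.0133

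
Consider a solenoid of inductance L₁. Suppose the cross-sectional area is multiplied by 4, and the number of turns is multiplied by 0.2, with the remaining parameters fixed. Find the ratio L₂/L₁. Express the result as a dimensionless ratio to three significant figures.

For a solenoid, L ∝ μᵣN²A/ℓ.
L₂/L₁ = (4) × (0.2)^2 = 0.160.

L₂/L₁ = 0.160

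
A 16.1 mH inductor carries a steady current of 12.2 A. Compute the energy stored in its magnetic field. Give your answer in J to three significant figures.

U ≈ 1.20 J

Stored magnetic energy: U = ½LI².
U = ½(1.610×10^-2 H)(12.2 A)² = 1.198 J.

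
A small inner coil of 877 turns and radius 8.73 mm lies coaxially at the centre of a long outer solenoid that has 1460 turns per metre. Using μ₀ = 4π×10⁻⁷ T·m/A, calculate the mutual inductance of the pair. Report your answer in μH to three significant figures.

The outer solenoid produces a uniform field B₁ = μ₀n₁I₁ across the inner coil,
so the flux linkage is N₂Φ = N₂B₁A₂ = μ₀n₁N₂A₂·I₁, giving M = μ₀n₁N₂A₂.
A₂ = πr² = π(8.730×10^-3 m)² = 2.394×10^-4 m².
M = (4π×10⁻⁷)(1460)(877)(2.394×10^-4) = 3.852×10^-4 H.

M ≈ 385 μH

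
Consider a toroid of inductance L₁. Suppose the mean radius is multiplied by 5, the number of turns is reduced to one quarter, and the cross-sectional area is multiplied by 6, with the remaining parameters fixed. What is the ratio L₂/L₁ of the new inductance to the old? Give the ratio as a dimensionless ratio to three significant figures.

L₂/L₁ = 0.0750

For a toroid, L ∝ μᵣN²A/R.
L₂/L₁ = (5)^-1 × (0.25)^2 × (6) = 0.0750.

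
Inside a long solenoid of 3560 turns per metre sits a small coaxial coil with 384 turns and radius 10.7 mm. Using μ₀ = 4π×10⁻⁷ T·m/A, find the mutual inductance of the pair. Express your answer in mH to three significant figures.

The outer solenoid produces a uniform field B₁ = μ₀n₁I₁ across the inner coil,
so the flux linkage is N₂Φ = N₂B₁A₂ = μ₀n₁N₂A₂·I₁, giving M = μ₀n₁N₂A₂.
A₂ = πr² = π(1.070×10^-2 m)² = 3.597×10^-4 m².
M = (4π×10⁻⁷)(3560)(384)(3.597×10^-4) = 6.179×10^-4 H.

M ≈ 0.618 mH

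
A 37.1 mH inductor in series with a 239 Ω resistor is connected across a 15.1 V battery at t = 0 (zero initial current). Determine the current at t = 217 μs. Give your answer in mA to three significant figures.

I ≈ 47.6 mA

τ = L/R = 3.710×10^-2/239 = 1.552×10^-4 s; final current I_∞ = ε/R = 15.1/239 = 6.318×10^-2 A.
I(t) = I_∞(1 − e^(−t/τ)) with t/τ = 1.398.
I = (6.318×10^-2)(1 − e^(−1.398)) = 4.757×10^-2 A.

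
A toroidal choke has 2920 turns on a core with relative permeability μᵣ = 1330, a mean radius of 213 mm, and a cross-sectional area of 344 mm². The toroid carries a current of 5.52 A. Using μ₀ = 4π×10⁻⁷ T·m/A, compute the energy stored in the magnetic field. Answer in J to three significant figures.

U ≈ 55.8 J

L = μ₀μᵣN²A/(2πR) = (4π×10⁻⁷)(1330)(2920)²(3.440×10^-4)/(2π×0.213) = 3.663 H.
U = ½LI² = ½(3.663)(5.52)² = 55.81 J.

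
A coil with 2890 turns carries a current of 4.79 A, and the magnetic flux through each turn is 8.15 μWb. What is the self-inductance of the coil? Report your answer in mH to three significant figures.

Self-inductance is defined by L = NΦ_B/I (flux linkage over current).
L = (2890)(8.150×10^-6 Wb)/(4.79 A) = 4.917×10^-3 H.

L ≈ 4.92 mH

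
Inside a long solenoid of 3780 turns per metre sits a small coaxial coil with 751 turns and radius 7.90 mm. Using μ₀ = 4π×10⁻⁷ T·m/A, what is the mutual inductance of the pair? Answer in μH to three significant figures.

The outer solenoid produces a uniform field B₁ = μ₀n₁I₁ across the inner coil,
so the flux linkage is N₂Φ = N₂B₁A₂ = μ₀n₁N₂A₂·I₁, giving M = μ₀n₁N₂A₂.
A₂ = πr² = π(7.900×10^-3 m)² = 1.961×10^-4 m².
M = (4π×10⁻⁷)(3780)(751)(1.961×10^-4) = 6.994×10^-4 H.

M ≈ 699 μH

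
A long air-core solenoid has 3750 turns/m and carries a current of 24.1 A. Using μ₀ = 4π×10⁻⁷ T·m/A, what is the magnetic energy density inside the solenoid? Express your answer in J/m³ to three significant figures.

u ≈ 5130 J/m³

B = μ₀nI = (4π×10⁻⁷)(3.750×10^3)(24.1) = 0.1136 T.
u = B²/(2μ₀) = (0.1136)²/(2×4π×10⁻⁷) = 5.132×10^3 J/m³.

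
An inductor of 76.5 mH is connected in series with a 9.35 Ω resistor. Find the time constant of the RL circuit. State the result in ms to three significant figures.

τ = L/R = (7.650×10^-2 H)/(9.35 Ω) = 8.182×10^-3 s.

τ ≈ 8.18 ms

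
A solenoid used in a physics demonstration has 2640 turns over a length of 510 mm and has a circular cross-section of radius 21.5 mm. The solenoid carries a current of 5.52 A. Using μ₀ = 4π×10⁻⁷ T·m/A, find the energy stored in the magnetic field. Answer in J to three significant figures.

U ≈ 0.380 J

A = πr² = π(2.150×10^-2 m)² = 1.452×10^-3 m².
L = μ₀N²A/ℓ = (4π×10⁻⁷)(2640)²(1.452×10^-3)/(0.51) = 2.494×10^-2 H.
U = ½LI² = ½(2.494×10^-2)(5.52)² = 0.3799 J.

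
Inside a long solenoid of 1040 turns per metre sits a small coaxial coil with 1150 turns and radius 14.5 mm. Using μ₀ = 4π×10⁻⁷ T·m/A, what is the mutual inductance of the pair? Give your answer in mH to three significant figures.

M ≈ 0.993 mH

The outer solenoid produces a uniform field B₁ = μ₀n₁I₁ across the inner coil,
so the flux linkage is N₂Φ = N₂B₁A₂ = μ₀n₁N₂A₂·I₁, giving M = μ₀n₁N₂A₂.
A₂ = πr² = π(1.450×10^-2 m)² = 6.605×10^-4 m².
M = (4π×10⁻⁷)(1040)(1150)(6.605×10^-4) = 9.927×10^-4 H.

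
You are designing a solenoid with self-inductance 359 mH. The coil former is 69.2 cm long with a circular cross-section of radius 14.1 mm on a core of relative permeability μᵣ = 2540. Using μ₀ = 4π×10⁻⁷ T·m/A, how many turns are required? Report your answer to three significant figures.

N ≈ 353 turns

A = πr² = π(1.410×10^-2 m)² = 6.246×10^-4 m².
From L = μ₀μᵣN²A/ℓ, N = √(Lℓ / (μ₀μᵣA)).
N = √[(0.359)(0.692) / ((4π×10⁻⁷)(2540)×6.246×10^-4)] = √(1.246×10^5) ≈ 353.0.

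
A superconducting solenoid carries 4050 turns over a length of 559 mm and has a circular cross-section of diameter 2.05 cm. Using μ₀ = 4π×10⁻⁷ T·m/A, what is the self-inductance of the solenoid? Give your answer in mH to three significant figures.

A = π(d/2)² = π(1.025×10^-2 m)² = 3.301×10^-4 m².
For a long solenoid, L = μ₀N²A/ℓ.
L = (4π×10⁻⁷)(4050)²(3.301×10^-4)/(0.559 m) = 1.217×10^-2 H.

L ≈ 12.2 mH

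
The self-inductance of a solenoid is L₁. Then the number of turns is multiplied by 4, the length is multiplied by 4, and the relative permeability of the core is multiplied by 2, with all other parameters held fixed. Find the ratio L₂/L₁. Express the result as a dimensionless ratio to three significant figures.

For a solenoid, L ∝ μᵣN²A/ℓ.
L₂/L₁ = (4)^2 × (4)^-1 × (2) = 8.00.

L₂/L₁ = 8.00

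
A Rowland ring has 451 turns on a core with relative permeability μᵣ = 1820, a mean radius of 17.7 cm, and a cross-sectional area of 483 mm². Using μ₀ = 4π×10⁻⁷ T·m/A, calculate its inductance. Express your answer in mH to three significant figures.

L ≈ 202 mH

For a thin toroid, L = μ₀μᵣN²A/(2πR).
L = (4π×10⁻⁷)(1820)(451)²(4.830×10^-4) / (2π×0.177 m) = 0.202 H.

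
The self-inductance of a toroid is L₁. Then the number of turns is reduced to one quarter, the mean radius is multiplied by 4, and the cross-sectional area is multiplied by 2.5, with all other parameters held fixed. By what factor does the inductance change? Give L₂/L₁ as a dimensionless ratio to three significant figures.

For a toroid, L ∝ μᵣN²A/R.
L₂/L₁ = (0.25)^2 × (4)^-1 × (2.5) = 0.0391.

L₂/L₁ = 0.0391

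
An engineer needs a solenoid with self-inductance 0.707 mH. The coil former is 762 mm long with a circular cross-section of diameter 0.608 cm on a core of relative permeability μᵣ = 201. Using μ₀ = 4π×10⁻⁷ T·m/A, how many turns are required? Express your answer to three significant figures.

A = π(d/2)² = π(3.040×10^-3 m)² = 2.903×10^-5 m².
From L = μ₀μᵣN²A/ℓ, N = √(Lℓ / (μ₀μᵣA)).
N = √[(7.070×10^-4)(0.762) / ((4π×10⁻⁷)(201)×2.903×10^-5)] = √(7.346×10^4) ≈ 271.0.

N ≈ 271 turns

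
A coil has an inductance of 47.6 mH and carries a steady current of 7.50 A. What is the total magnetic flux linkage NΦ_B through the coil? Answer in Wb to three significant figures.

From L = NΦ_B/I, the flux linkage is NΦ_B = LI.
NΦ_B = (4.760×10^-2 H)(7.50 A) = 0.357 Wb.

NΦ_B ≈ 0.357 Wb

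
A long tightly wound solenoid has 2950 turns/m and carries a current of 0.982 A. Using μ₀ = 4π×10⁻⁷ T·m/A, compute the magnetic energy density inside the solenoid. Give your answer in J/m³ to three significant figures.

B = μ₀nI = (4π×10⁻⁷)(2.950×10^3)(0.982) = 3.640×10^-3 T.
u = B²/(2μ₀) = (3.640×10^-3)²/(2×4π×10⁻⁷) = 5.273 J/m³.

u ≈ 5.27 J/m³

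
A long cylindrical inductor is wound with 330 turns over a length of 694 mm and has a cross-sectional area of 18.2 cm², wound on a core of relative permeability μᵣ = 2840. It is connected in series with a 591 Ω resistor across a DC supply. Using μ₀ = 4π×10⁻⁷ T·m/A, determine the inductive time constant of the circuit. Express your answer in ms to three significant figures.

A = 18.2 cm² = 1.820×10^-3 m².
L = μ₀μᵣN²A/ℓ = (4π×10⁻⁷)(2840)(330)²(1.820×10^-3)/(0.694) = 1.019 H.
τ = L/R = (1.019)/(591) = 1.7246×10^-3 s.

τ ≈ 1.72 ms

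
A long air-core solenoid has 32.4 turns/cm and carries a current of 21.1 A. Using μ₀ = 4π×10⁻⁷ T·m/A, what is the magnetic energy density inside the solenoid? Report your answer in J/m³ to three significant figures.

u ≈ 2940 J/m³

B = μ₀nI = (4π×10⁻⁷)(3.240×10^3)(21.1) = 8.591×10^-2 T.
u = B²/(2μ₀) = (8.591×10^-2)²/(2×4π×10⁻⁷) = 2.937×10^3 J/m³.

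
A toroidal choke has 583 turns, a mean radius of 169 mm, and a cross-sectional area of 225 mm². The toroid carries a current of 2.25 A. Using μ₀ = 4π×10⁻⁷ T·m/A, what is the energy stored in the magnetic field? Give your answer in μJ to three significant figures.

U ≈ 229 μJ

L = μ₀N²A/(2πR) = (4π×10⁻⁷)(583)²(2.250×10^-4)/(2π×0.169) = 9.050×10^-5 H.
U = ½LI² = ½(9.050×10^-5)(2.25)² = 2.291×10^-4 J.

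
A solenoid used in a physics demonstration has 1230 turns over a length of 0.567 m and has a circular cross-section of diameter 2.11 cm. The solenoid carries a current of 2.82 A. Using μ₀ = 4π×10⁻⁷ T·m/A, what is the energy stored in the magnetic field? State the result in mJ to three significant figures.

A = π(d/2)² = π(1.055×10^-2 m)² = 3.497×10^-4 m².
L = μ₀N²A/ℓ = (4π×10⁻⁷)(1230)²(3.497×10^-4)/(0.567) = 1.172×10^-3 H.
U = ½LI² = ½(1.172×10^-3)(2.82)² = 4.662×10^-3 J.

U ≈ 4.66 mJ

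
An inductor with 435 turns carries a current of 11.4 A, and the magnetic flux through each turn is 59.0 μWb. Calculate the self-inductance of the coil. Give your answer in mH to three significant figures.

L ≈ 2.25 mH

Self-inductance is defined by L = NΦ_B/I (flux linkage over current).
L = (435)(5.900×10^-5 Wb)/(11.4 A) = 2.251×10^-3 H.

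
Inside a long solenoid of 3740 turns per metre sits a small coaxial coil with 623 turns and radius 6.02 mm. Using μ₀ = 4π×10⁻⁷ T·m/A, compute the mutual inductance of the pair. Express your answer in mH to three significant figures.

M ≈ 0.333 mH

The outer solenoid produces a uniform field B₁ = μ₀n₁I₁ across the inner coil,
so the flux linkage is N₂Φ = N₂B₁A₂ = μ₀n₁N₂A₂·I₁, giving M = μ₀n₁N₂A₂.
A₂ = πr² = π(6.020×10^-3 m)² = 1.139×10^-4 m².
M = (4π×10⁻⁷)(3740)(623)(1.139×10^-4) = 3.334×10^-4 H.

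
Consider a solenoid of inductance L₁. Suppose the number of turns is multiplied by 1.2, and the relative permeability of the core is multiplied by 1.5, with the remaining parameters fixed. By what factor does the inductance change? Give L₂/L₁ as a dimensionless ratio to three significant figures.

For a solenoid, L ∝ μᵣN²A/ℓ.
L₂/L₁ = (1.2)^2 × (1.5) = 2.16.

L₂/L₁ = 2.16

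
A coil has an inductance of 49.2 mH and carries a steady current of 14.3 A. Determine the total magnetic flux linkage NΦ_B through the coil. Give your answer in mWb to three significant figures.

NΦ_B ≈ 704 mWb

From L = NΦ_B/I, the flux linkage is NΦ_B = LI.
NΦ_B = (4.920×10^-2 H)(14.3 A) = 0.7036 Wb.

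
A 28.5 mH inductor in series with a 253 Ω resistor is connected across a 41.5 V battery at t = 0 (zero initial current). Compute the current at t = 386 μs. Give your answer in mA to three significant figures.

τ = L/R = 2.850×10^-2/253 = 1.126×10^-4 s; final current I_∞ = ε/R = 41.5/253 = 0.164 A.
I(t) = I_∞(1 − e^(−t/τ)) with t/τ = 3.427.
I = (0.164)(1 − e^(−3.427)) = 0.1587 A.

I ≈ 159 mA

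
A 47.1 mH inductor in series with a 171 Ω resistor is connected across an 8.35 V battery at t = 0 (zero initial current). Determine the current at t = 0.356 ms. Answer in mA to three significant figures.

τ = L/R = 4.710×10^-2/171 = 2.754×10^-4 s; final current I_∞ = ε/R = 8.35/171 = 4.883×10^-2 A.
I(t) = I_∞(1 − e^(−t/τ)) with t/τ = 1.292.
I = (4.883×10^-2)(1 − e^(−1.292)) = 3.542×10^-2 A.

I ≈ 35.4 mA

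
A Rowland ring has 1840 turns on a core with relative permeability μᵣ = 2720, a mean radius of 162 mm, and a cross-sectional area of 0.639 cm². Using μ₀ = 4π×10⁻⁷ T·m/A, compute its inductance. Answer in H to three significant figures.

L ≈ 0.726 H

For a thin toroid, L = μ₀μᵣN²A/(2πR).
L = (4π×10⁻⁷)(2720)(1840)²(6.390×10^-5) / (2π×0.162 m) = 0.72647 H.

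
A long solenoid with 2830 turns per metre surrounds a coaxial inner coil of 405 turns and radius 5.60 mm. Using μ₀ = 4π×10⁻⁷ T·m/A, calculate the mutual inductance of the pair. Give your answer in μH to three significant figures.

The outer solenoid produces a uniform field B₁ = μ₀n₁I₁ across the inner coil,
so the flux linkage is N₂Φ = N₂B₁A₂ = μ₀n₁N₂A₂·I₁, giving M = μ₀n₁N₂A₂.
A₂ = πr² = π(5.600×10^-3 m)² = 9.852×10^-5 m².
M = (4π×10⁻⁷)(2830)(405)(9.852×10^-5) = 1.419×10^-4 H.

M ≈ 142 μH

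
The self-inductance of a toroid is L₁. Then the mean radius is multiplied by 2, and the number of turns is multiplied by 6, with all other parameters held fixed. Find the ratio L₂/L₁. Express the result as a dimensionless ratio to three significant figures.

For a toroid, L ∝ μᵣN²A/R.
L₂/L₁ = (2)^-1 × (6)^2 = 18.0.

L₂/L₁ = 18.0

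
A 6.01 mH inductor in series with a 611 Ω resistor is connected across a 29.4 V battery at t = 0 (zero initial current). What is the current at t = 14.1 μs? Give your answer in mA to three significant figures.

τ = L/R = 6.010×10^-3/611 = 9.836×10^-6 s; final current I_∞ = ε/R = 29.4/611 = 4.812×10^-2 A.
I(t) = I_∞(1 − e^(−t/τ)) with t/τ = 1.433.
I = (4.812×10^-2)(1 − e^(−1.433)) = 3.664×10^-2 A.

I ≈ 36.6 mA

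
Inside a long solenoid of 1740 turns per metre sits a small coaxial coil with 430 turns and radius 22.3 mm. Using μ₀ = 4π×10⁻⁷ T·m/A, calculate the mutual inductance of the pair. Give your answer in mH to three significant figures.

M ≈ 1.47 mH

The outer solenoid produces a uniform field B₁ = μ₀n₁I₁ across the inner coil,
so the flux linkage is N₂Φ = N₂B₁A₂ = μ₀n₁N₂A₂·I₁, giving M = μ₀n₁N₂A₂.
A₂ = πr² = π(2.230×10^-2 m)² = 1.562×10^-3 m².
M = (4π×10⁻⁷)(1740)(430)(1.562×10^-3) = 1.469×10^-3 H.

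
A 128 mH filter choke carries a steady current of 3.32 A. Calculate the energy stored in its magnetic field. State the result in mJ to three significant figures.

Stored magnetic energy: U = ½LI².
U = ½(0.128 H)(3.32 A)² = 0.7054 J.

U ≈ 705 mJ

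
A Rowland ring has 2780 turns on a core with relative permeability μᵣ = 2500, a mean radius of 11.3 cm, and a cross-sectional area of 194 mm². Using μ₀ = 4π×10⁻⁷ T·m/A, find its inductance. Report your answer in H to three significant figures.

For a thin toroid, L = μ₀μᵣN²A/(2πR).
L = (4π×10⁻⁷)(2500)(2780)²(1.940×10^-4) / (2π×0.113 m) = 6.634 H.

L ≈ 6.63 H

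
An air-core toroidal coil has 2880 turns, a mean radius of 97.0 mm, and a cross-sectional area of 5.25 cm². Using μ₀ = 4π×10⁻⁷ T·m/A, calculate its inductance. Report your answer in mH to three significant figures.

L ≈ 8.98 mH

For a thin toroid, L = μ₀N²A/(2πR).
L = (4π×10⁻⁷)(2880)²(5.250×10^-4) / (2π×9.700×10^-2 m) = 8.978×10^-3 H.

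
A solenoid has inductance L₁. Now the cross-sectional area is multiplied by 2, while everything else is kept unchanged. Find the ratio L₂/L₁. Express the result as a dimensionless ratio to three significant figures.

L₂/L₁ = 2.00

For a solenoid, L ∝ μᵣN²A/ℓ.
L₂/L₁ = (2) = 2.00.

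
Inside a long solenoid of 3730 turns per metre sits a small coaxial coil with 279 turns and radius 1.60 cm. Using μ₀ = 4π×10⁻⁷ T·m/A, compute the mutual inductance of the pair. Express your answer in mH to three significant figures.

M ≈ 1.05 mH

The outer solenoid produces a uniform field B₁ = μ₀n₁I₁ across the inner coil,
so the flux linkage is N₂Φ = N₂B₁A₂ = μ₀n₁N₂A₂·I₁, giving M = μ₀n₁N₂A₂.
A₂ = πr² = π(1.600×10^-2 m)² = 8.042×10^-4 m².
M = (4π×10⁻⁷)(3730)(279)(8.042×10^-4) = 1.052×10^-3 H.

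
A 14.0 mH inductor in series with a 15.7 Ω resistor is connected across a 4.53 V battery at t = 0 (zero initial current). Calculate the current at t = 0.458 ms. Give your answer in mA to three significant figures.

τ = L/R = 1.400×10^-2/15.7 = 8.917×10^-4 s; final current I_∞ = ε/R = 4.53/15.7 = 0.2885 A.
I(t) = I_∞(1 − e^(−t/τ)) with t/τ = 0.514.
I = (0.2885)(1 − e^(−0.514)) = 0.1159 A.

I ≈ 116 mA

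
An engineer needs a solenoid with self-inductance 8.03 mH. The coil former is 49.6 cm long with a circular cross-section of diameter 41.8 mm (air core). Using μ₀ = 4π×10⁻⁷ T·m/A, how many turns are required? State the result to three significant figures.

A = π(d/2)² = π(2.090×10^-2 m)² = 1.372×10^-3 m².
From L = μ₀N²A/ℓ, N = √(Lℓ / (μ₀A)).
N = √[(8.030×10^-3)(0.496) / ((4π×10⁻⁷)×1.372×10^-3)] = √(2.310×10^6) ≈ 1519.8.

N ≈ 1520 turns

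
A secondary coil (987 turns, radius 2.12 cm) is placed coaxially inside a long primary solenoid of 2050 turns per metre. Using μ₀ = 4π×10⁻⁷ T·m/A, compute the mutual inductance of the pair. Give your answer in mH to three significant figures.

The outer solenoid produces a uniform field B₁ = μ₀n₁I₁ across the inner coil,
so the flux linkage is N₂Φ = N₂B₁A₂ = μ₀n₁N₂A₂·I₁, giving M = μ₀n₁N₂A₂.
A₂ = πr² = π(2.120×10^-2 m)² = 1.412×10^-3 m².
M = (4π×10⁻⁷)(2050)(987)(1.412×10^-3) = 3.590×10^-3 H.

M ≈ 3.59 mH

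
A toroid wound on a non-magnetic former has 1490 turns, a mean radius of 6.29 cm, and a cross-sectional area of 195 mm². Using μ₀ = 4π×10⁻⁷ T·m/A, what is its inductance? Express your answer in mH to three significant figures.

L ≈ 1.38 mH

For a thin toroid, L = μ₀N²A/(2πR).
L = (4π×10⁻⁷)(1490)²(1.950×10^-4) / (2π×6.290×10^-2 m) = 1.377×10^-3 H.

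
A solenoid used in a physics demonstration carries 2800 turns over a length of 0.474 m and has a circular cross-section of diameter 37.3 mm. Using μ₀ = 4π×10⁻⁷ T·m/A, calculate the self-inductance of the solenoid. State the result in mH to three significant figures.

L ≈ 22.7 mH

A = π(d/2)² = π(1.865×10^-2 m)² = 1.093×10^-3 m².
For a long solenoid, L = μ₀N²A/ℓ.
L = (4π×10⁻⁷)(2800)²(1.093×10^-3)/(0.474 m) = 2.271×10^-2 H.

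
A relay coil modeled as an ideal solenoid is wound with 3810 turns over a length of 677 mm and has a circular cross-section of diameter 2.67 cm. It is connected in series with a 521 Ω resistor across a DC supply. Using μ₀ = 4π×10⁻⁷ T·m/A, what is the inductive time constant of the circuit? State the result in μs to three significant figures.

A = π(d/2)² = π(1.335×10^-2 m)² = 5.599×10^-4 m².
L = μ₀N²A/ℓ = (4π×10⁻⁷)(3810)²(5.599×10^-4)/(0.677) = 1.509×10^-2 H.
τ = L/R = (1.509×10^-2)/(521) = 2.896×10^-5 s.

τ ≈ 29.0 μs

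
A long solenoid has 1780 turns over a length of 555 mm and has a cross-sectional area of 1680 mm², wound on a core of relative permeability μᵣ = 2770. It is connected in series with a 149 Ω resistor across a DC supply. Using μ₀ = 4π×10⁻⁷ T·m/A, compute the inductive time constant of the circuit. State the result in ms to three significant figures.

A = 1680 mm² = 1.680×10^-3 m².
L = μ₀μᵣN²A/ℓ = (4π×10⁻⁷)(2770)(1780)²(1.680×10^-3)/(0.555) = 33.38 H.
τ = L/R = (33.38)/(149) = 0.2241 s.

τ ≈ 224 ms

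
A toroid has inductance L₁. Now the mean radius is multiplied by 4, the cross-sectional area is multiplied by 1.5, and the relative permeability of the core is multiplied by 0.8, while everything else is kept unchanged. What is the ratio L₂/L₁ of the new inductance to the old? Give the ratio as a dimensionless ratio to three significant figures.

For a toroid, L ∝ μᵣN²A/R.
L₂/L₁ = (4)^-1 × (1.5) × (0.8) = 0.300.

L₂/L₁ = 0.300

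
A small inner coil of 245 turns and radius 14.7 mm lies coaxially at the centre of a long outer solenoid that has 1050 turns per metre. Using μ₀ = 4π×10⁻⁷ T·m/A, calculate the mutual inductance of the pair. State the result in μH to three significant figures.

The outer solenoid produces a uniform field B₁ = μ₀n₁I₁ across the inner coil,
so the flux linkage is N₂Φ = N₂B₁A₂ = μ₀n₁N₂A₂·I₁, giving M = μ₀n₁N₂A₂.
A₂ = πr² = π(1.470×10^-2 m)² = 6.789×10^-4 m².
M = (4π×10⁻⁷)(1050)(245)(6.789×10^-4) = 2.1946×10^-4 H.

M ≈ 219 μH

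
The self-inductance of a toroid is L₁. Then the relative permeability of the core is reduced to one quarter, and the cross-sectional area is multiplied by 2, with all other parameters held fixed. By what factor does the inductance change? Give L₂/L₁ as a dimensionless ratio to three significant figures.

For a toroid, L ∝ μᵣN²A/R.
L₂/L₁ = (0.25) × (2) = 0.500.

L₂/L₁ = 0.500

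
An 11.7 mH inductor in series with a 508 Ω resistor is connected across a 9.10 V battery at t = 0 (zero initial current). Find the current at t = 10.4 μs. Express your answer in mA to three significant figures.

τ = L/R = 1.170×10^-2/508 = 2.303×10^-5 s; final current I_∞ = ε/R = 9.10/508 = 1.791×10^-2 A.
I(t) = I_∞(1 − e^(−t/τ)) with t/τ = 0.452.
I = (1.791×10^-2)(1 − e^(−0.452)) = 6.509×10^-3 A.

I ≈ 6.51 mA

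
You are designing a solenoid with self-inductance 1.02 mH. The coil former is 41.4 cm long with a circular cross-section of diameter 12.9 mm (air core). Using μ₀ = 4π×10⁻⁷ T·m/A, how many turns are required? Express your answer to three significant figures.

A = π(d/2)² = π(6.450×10^-3 m)² = 1.307×10^-4 m².
From L = μ₀N²A/ℓ, N = √(Lℓ / (μ₀A)).
N = √[(1.020×10^-3)(0.414) / ((4π×10⁻⁷)×1.307×10^-4)] = √(2.571×10^6) ≈ 1603.5.

N ≈ 1600 turns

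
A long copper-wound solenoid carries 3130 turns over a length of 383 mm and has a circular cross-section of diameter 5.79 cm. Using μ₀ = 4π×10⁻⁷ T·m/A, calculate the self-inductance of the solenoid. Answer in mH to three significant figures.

L ≈ 84.6 mH

A = π(d/2)² = π(2.895×10^-2 m)² = 2.633×10^-3 m².
For a long solenoid, L = μ₀N²A/ℓ.
L = (4π×10⁻⁷)(3130)²(2.633×10^-3)/(0.383 m) = 8.463×10^-2 H.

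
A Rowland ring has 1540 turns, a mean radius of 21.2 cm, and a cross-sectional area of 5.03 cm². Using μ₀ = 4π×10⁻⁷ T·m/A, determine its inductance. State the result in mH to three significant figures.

L ≈ 1.13 mH

For a thin toroid, L = μ₀N²A/(2πR).
L = (4π×10⁻⁷)(1540)²(5.030×10^-4) / (2π×0.212 m) = 1.125×10^-3 H.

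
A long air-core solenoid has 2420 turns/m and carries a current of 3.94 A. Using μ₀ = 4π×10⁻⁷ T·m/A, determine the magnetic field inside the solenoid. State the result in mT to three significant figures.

B ≈ 12.0 mT

Inside a long solenoid, B = μ₀nI.
B = (4π×10⁻⁷)(2.420×10^3 m⁻¹)(3.94 A) = 1.198×10^-2 T.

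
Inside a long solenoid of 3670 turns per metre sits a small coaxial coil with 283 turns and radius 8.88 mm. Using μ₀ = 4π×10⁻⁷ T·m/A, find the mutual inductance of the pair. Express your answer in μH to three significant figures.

M ≈ 323 μH

The outer solenoid produces a uniform field B₁ = μ₀n₁I₁ across the inner coil,
so the flux linkage is N₂Φ = N₂B₁A₂ = μ₀n₁N₂A₂·I₁, giving M = μ₀n₁N₂A₂.
A₂ = πr² = π(8.880×10^-3 m)² = 2.477×10^-4 m².
M = (4π×10⁻⁷)(3670)(283)(2.477×10^-4) = 3.233×10^-4 H.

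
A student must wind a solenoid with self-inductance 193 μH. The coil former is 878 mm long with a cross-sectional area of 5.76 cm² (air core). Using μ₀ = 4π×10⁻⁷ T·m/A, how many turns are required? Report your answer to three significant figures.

N ≈ 484 turns

A = 5.76 cm² = 5.760×10^-4 m².
From L = μ₀N²A/ℓ, N = √(Lℓ / (μ₀A)).
N = √[(1.930×10^-4)(0.878) / ((4π×10⁻⁷)×5.760×10^-4)] = √(2.341×10^5) ≈ 483.8.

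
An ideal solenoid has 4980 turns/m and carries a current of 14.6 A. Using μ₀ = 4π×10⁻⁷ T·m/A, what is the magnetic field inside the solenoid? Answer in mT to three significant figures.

B ≈ 91.4 mT

Inside a long solenoid, B = μ₀nI.
B = (4π×10⁻⁷)(4.980×10^3 m⁻¹)(14.6 A) = 9.137×10^-2 T.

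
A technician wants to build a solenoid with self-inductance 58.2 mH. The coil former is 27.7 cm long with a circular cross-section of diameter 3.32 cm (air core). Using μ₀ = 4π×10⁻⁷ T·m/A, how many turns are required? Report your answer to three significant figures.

A = π(d/2)² = π(1.660×10^-2 m)² = 8.657×10^-4 m².
From L = μ₀N²A/ℓ, N = √(Lℓ / (μ₀A)).
N = √[(5.820×10^-2)(0.277) / ((4π×10⁻⁷)×8.657×10^-4)] = √(1.482×10^7) ≈ 3849.6.

N ≈ 3850 turns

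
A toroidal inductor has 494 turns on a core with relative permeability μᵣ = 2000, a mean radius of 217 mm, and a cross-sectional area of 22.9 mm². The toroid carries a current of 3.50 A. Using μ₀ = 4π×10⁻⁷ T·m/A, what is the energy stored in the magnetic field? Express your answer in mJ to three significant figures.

U ≈ 63.1 mJ

L = μ₀μᵣN²A/(2πR) = (4π×10⁻⁷)(2000)(494)²(2.290×10^-5)/(2π×0.217) = 1.030×10^-2 H.
U = ½LI² = ½(1.030×10^-2)(3.50)² = 6.310×10^-2 J.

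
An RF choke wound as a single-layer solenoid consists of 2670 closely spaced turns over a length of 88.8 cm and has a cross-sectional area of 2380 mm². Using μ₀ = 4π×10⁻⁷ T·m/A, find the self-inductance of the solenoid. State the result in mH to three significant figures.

A = 2380 mm² = 2.380×10^-3 m².
For a long solenoid, L = μ₀N²A/ℓ.
L = (4π×10⁻⁷)(2670)²(2.380×10^-3)/(0.888 m) = 2.401×10^-2 H.

L ≈ 24.0 mH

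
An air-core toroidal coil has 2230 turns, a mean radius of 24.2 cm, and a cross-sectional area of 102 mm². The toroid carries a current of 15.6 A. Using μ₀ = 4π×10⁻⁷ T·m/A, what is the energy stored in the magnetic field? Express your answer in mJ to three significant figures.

U ≈ 51.0 mJ

L = μ₀N²A/(2πR) = (4π×10⁻⁷)(2230)²(1.020×10^-4)/(2π×0.242) = 4.192×10^-4 H.
U = ½LI² = ½(4.192×10^-4)(15.6)² = 5.101×10^-2 J.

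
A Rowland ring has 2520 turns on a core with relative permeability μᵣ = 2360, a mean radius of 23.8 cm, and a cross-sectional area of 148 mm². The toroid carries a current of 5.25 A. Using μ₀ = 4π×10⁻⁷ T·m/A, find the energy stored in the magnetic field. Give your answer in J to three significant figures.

L = μ₀μᵣN²A/(2πR) = (4π×10⁻⁷)(2360)(2520)²(1.480×10^-4)/(2π×0.238) = 1.864 H.
U = ½LI² = ½(1.864)(5.25)² = 25.69 J.

U ≈ 25.7 J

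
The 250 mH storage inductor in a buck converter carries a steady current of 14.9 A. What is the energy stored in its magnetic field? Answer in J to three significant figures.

U ≈ 27.8 J

Stored magnetic energy: U = ½LI².
U = ½(0.25 H)(14.9 A)² = 27.75 J.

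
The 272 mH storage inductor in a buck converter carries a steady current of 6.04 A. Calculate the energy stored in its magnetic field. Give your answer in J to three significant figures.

U ≈ 4.96 J

Stored magnetic energy: U = ½LI².
U = ½(0.272 H)(6.04 A)² = 4.961 J.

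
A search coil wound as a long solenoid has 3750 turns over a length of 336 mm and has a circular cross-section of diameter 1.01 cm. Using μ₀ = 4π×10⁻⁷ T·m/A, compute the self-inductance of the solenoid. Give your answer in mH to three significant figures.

A = π(d/2)² = π(5.050×10^-3 m)² = 8.012×10^-5 m².
For a long solenoid, L = μ₀N²A/ℓ.
L = (4π×10⁻⁷)(3750)²(8.012×10^-5)/(0.336 m) = 4.214×10^-3 H.

L ≈ 4.21 mH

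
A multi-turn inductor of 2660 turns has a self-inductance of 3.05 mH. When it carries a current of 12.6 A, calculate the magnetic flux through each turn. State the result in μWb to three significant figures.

Φ_B ≈ 14.4 μWb

From L = NΦ_B/I, the flux per turn is Φ_B = LI/N.
Φ_B = (3.050×10^-3 H)(12.6 A)/2660 = 1.4447×10^-5 Wb.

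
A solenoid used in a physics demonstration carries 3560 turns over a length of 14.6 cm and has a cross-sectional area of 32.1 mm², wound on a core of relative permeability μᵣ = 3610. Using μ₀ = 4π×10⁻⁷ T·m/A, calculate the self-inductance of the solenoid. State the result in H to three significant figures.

L ≈ 12.6 H

A = 32.1 mm² = 3.210×10^-5 m².
For a long solenoid, L = μ₀μᵣN²A/ℓ.
L = (4π×10⁻⁷)(3610)(3560)²(3.210×10^-5)/(0.146 m) = 12.64 H.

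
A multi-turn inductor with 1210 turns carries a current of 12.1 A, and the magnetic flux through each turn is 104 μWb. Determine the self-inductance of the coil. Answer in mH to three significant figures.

Self-inductance is defined by L = NΦ_B/I (flux linkage over current).
L = (1210)(1.040×10^-4 Wb)/(12.1 A) = 1.040×10^-2 H.

L ≈ 10.4 mH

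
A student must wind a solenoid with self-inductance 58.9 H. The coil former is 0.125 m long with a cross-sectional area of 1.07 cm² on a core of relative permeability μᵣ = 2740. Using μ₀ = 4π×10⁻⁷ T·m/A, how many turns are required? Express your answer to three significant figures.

A = 1.07 cm² = 1.070×10^-4 m².
From L = μ₀μᵣN²A/ℓ, N = √(Lℓ / (μ₀μᵣA)).
N = √[(58.9)(0.125) / ((4π×10⁻⁷)(2740)×1.070×10^-4)] = √(1.998×10^7) ≈ 4470.3.

N ≈ 4470 turns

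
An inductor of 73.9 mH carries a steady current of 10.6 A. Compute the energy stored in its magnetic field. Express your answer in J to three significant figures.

Stored magnetic energy: U = ½LI².
U = ½(7.390×10^-2 H)(10.6 A)² = 4.152 J.

U ≈ 4.15 J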